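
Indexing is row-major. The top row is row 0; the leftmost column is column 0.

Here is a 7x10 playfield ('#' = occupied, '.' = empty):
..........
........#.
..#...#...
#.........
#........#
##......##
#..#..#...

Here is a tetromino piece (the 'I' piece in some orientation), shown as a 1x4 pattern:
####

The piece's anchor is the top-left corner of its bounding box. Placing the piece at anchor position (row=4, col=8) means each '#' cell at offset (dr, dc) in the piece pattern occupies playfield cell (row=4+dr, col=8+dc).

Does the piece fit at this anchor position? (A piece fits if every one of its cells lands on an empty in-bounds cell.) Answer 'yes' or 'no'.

Answer: no

Derivation:
Check each piece cell at anchor (4, 8):
  offset (0,0) -> (4,8): empty -> OK
  offset (0,1) -> (4,9): occupied ('#') -> FAIL
  offset (0,2) -> (4,10): out of bounds -> FAIL
  offset (0,3) -> (4,11): out of bounds -> FAIL
All cells valid: no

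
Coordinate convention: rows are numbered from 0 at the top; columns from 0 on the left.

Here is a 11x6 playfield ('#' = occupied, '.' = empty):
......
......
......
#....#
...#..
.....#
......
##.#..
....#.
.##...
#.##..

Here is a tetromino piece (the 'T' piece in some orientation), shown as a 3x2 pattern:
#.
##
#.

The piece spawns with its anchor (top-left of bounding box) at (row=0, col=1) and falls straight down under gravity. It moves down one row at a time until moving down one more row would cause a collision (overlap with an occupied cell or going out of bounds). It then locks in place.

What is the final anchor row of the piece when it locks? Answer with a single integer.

Spawn at (row=0, col=1). Try each row:
  row 0: fits
  row 1: fits
  row 2: fits
  row 3: fits
  row 4: fits
  row 5: blocked -> lock at row 4

Answer: 4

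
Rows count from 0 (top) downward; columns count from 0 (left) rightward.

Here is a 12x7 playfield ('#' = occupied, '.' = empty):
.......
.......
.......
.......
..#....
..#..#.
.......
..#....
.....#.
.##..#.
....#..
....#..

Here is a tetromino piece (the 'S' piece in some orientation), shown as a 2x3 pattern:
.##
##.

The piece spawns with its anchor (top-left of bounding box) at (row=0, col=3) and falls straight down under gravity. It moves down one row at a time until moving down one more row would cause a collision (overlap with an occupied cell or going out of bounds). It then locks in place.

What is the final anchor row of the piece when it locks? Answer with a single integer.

Answer: 4

Derivation:
Spawn at (row=0, col=3). Try each row:
  row 0: fits
  row 1: fits
  row 2: fits
  row 3: fits
  row 4: fits
  row 5: blocked -> lock at row 4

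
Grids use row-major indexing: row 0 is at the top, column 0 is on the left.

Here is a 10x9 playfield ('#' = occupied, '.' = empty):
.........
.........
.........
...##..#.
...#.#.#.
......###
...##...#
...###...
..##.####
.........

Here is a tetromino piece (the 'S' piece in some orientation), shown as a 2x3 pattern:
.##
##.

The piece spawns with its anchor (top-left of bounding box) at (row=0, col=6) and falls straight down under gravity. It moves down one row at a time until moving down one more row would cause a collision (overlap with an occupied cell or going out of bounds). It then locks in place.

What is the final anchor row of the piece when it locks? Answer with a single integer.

Answer: 1

Derivation:
Spawn at (row=0, col=6). Try each row:
  row 0: fits
  row 1: fits
  row 2: blocked -> lock at row 1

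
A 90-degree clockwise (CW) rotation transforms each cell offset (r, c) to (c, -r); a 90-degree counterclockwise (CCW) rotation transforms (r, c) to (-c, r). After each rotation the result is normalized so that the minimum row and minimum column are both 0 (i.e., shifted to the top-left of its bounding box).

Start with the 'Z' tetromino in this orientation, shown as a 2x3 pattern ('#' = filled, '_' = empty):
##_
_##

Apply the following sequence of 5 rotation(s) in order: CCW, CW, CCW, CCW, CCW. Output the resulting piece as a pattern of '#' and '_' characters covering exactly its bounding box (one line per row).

Start:
##_
_##
After rotation 1 (CCW):
_#
##
#_
After rotation 2 (CW):
##_
_##
After rotation 3 (CCW):
_#
##
#_
After rotation 4 (CCW):
##_
_##
After rotation 5 (CCW):
_#
##
#_

Answer: _#
##
#_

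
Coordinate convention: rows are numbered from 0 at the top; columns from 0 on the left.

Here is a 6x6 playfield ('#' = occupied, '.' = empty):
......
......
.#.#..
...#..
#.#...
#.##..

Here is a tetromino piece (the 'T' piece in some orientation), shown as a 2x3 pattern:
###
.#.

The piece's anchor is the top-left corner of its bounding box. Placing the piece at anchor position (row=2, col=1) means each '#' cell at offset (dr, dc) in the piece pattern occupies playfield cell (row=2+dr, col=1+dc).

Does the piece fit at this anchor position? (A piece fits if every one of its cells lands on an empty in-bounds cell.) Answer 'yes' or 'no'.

Check each piece cell at anchor (2, 1):
  offset (0,0) -> (2,1): occupied ('#') -> FAIL
  offset (0,1) -> (2,2): empty -> OK
  offset (0,2) -> (2,3): occupied ('#') -> FAIL
  offset (1,1) -> (3,2): empty -> OK
All cells valid: no

Answer: no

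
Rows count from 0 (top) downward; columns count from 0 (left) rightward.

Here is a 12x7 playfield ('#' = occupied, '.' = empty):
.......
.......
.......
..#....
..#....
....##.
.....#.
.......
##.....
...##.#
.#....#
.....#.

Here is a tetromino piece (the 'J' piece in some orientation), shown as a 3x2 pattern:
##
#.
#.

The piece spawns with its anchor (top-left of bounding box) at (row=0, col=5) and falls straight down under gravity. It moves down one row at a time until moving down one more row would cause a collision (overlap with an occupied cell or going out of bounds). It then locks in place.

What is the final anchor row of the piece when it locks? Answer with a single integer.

Answer: 2

Derivation:
Spawn at (row=0, col=5). Try each row:
  row 0: fits
  row 1: fits
  row 2: fits
  row 3: blocked -> lock at row 2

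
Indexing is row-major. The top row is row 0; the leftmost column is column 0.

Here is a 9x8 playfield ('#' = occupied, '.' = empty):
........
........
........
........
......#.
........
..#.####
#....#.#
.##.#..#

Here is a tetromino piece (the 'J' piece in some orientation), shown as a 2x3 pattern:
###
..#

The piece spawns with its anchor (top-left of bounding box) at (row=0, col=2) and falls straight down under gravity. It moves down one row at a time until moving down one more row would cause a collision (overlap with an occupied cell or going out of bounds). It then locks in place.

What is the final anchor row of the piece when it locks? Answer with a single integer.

Answer: 4

Derivation:
Spawn at (row=0, col=2). Try each row:
  row 0: fits
  row 1: fits
  row 2: fits
  row 3: fits
  row 4: fits
  row 5: blocked -> lock at row 4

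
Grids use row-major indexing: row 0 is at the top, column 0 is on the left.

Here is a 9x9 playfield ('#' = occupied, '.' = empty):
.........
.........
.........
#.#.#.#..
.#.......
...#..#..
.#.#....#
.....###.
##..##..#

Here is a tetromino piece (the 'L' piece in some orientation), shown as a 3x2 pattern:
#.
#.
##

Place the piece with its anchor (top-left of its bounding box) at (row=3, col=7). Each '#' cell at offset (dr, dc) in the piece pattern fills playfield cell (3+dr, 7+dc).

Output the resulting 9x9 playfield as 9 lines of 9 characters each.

Fill (3+0,7+0) = (3,7)
Fill (3+1,7+0) = (4,7)
Fill (3+2,7+0) = (5,7)
Fill (3+2,7+1) = (5,8)

Answer: .........
.........
.........
#.#.#.##.
.#.....#.
...#..###
.#.#....#
.....###.
##..##..#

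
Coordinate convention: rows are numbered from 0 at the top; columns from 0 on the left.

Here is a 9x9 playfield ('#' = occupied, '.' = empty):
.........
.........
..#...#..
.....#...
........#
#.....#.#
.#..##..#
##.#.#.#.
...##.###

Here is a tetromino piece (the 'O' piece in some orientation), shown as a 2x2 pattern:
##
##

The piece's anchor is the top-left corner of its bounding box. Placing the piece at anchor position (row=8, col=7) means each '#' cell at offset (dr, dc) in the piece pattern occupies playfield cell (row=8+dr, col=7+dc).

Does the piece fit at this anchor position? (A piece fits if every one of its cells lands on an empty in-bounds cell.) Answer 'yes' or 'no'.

Answer: no

Derivation:
Check each piece cell at anchor (8, 7):
  offset (0,0) -> (8,7): occupied ('#') -> FAIL
  offset (0,1) -> (8,8): occupied ('#') -> FAIL
  offset (1,0) -> (9,7): out of bounds -> FAIL
  offset (1,1) -> (9,8): out of bounds -> FAIL
All cells valid: no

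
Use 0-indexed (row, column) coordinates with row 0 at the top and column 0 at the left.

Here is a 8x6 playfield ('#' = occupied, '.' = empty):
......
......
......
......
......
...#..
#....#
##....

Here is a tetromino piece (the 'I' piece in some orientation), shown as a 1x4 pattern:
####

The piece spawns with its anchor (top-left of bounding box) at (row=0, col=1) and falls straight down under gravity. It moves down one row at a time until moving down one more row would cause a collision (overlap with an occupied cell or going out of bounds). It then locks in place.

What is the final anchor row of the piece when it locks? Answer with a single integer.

Answer: 4

Derivation:
Spawn at (row=0, col=1). Try each row:
  row 0: fits
  row 1: fits
  row 2: fits
  row 3: fits
  row 4: fits
  row 5: blocked -> lock at row 4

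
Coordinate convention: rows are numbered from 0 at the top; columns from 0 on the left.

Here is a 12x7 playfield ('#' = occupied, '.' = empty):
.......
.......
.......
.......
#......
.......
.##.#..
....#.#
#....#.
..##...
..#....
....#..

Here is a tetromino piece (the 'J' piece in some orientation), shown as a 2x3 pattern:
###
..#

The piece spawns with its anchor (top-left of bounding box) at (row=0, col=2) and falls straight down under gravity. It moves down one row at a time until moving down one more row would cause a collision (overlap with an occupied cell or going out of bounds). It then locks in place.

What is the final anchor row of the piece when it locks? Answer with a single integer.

Answer: 4

Derivation:
Spawn at (row=0, col=2). Try each row:
  row 0: fits
  row 1: fits
  row 2: fits
  row 3: fits
  row 4: fits
  row 5: blocked -> lock at row 4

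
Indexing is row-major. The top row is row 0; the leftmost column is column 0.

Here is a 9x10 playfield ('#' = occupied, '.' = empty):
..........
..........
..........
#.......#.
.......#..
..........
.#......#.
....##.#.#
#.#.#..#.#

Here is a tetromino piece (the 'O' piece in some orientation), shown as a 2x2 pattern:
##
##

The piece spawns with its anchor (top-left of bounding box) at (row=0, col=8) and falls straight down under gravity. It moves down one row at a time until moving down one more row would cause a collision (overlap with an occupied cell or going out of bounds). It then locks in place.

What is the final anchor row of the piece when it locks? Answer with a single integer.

Spawn at (row=0, col=8). Try each row:
  row 0: fits
  row 1: fits
  row 2: blocked -> lock at row 1

Answer: 1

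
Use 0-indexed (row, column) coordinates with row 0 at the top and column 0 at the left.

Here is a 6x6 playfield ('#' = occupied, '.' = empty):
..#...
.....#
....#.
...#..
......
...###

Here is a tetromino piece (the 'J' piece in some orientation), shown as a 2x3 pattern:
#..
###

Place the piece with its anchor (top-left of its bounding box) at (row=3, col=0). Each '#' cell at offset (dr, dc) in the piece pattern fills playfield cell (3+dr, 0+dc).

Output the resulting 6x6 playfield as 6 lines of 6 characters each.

Fill (3+0,0+0) = (3,0)
Fill (3+1,0+0) = (4,0)
Fill (3+1,0+1) = (4,1)
Fill (3+1,0+2) = (4,2)

Answer: ..#...
.....#
....#.
#..#..
###...
...###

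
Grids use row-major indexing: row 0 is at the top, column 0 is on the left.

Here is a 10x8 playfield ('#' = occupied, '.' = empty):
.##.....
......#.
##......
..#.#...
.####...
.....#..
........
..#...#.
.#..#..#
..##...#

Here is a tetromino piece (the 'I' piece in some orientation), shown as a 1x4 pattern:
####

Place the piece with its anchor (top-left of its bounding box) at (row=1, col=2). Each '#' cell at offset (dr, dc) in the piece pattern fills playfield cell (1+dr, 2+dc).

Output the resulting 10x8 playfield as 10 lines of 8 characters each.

Answer: .##.....
..#####.
##......
..#.#...
.####...
.....#..
........
..#...#.
.#..#..#
..##...#

Derivation:
Fill (1+0,2+0) = (1,2)
Fill (1+0,2+1) = (1,3)
Fill (1+0,2+2) = (1,4)
Fill (1+0,2+3) = (1,5)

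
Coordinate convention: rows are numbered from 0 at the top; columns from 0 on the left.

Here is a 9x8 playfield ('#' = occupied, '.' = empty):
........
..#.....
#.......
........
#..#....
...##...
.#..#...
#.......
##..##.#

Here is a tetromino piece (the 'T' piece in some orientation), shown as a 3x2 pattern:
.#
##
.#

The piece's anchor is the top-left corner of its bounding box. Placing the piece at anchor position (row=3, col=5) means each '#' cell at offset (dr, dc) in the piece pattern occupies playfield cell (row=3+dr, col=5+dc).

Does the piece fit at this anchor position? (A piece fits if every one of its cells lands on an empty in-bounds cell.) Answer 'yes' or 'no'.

Answer: yes

Derivation:
Check each piece cell at anchor (3, 5):
  offset (0,1) -> (3,6): empty -> OK
  offset (1,0) -> (4,5): empty -> OK
  offset (1,1) -> (4,6): empty -> OK
  offset (2,1) -> (5,6): empty -> OK
All cells valid: yes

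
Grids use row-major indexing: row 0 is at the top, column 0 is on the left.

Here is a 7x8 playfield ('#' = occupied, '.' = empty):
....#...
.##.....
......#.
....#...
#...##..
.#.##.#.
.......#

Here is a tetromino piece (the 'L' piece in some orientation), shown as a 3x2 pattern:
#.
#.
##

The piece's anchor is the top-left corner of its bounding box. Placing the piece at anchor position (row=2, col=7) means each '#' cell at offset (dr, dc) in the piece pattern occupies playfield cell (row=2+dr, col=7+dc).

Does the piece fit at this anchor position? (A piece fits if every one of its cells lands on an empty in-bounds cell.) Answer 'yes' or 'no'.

Check each piece cell at anchor (2, 7):
  offset (0,0) -> (2,7): empty -> OK
  offset (1,0) -> (3,7): empty -> OK
  offset (2,0) -> (4,7): empty -> OK
  offset (2,1) -> (4,8): out of bounds -> FAIL
All cells valid: no

Answer: no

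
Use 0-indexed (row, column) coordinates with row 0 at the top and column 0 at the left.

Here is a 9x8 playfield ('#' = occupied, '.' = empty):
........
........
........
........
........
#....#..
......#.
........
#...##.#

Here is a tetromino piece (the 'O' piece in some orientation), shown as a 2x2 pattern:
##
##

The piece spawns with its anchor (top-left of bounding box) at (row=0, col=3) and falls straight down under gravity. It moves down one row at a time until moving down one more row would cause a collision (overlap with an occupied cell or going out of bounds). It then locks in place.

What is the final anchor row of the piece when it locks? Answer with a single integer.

Answer: 6

Derivation:
Spawn at (row=0, col=3). Try each row:
  row 0: fits
  row 1: fits
  row 2: fits
  row 3: fits
  row 4: fits
  row 5: fits
  row 6: fits
  row 7: blocked -> lock at row 6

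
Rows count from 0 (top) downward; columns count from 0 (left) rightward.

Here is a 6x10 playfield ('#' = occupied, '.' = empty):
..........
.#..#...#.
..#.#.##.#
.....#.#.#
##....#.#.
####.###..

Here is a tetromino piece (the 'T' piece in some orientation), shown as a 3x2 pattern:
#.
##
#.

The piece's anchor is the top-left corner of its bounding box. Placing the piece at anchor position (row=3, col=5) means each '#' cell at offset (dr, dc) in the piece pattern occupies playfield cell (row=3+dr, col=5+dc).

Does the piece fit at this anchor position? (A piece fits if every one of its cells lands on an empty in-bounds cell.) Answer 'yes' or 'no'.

Check each piece cell at anchor (3, 5):
  offset (0,0) -> (3,5): occupied ('#') -> FAIL
  offset (1,0) -> (4,5): empty -> OK
  offset (1,1) -> (4,6): occupied ('#') -> FAIL
  offset (2,0) -> (5,5): occupied ('#') -> FAIL
All cells valid: no

Answer: no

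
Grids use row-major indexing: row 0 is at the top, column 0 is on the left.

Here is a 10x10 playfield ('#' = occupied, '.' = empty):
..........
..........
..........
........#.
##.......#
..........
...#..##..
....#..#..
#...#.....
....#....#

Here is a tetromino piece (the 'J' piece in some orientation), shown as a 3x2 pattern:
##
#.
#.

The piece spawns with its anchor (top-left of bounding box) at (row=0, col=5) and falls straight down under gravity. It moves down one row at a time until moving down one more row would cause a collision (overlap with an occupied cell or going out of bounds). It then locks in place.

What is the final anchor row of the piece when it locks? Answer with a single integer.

Answer: 5

Derivation:
Spawn at (row=0, col=5). Try each row:
  row 0: fits
  row 1: fits
  row 2: fits
  row 3: fits
  row 4: fits
  row 5: fits
  row 6: blocked -> lock at row 5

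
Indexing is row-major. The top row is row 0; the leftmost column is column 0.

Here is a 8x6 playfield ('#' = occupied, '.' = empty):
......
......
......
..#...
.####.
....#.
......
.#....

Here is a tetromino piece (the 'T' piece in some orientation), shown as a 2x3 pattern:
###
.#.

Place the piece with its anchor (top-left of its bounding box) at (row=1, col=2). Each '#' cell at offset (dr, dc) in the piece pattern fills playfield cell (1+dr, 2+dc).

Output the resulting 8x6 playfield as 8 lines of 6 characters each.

Answer: ......
..###.
...#..
..#...
.####.
....#.
......
.#....

Derivation:
Fill (1+0,2+0) = (1,2)
Fill (1+0,2+1) = (1,3)
Fill (1+0,2+2) = (1,4)
Fill (1+1,2+1) = (2,3)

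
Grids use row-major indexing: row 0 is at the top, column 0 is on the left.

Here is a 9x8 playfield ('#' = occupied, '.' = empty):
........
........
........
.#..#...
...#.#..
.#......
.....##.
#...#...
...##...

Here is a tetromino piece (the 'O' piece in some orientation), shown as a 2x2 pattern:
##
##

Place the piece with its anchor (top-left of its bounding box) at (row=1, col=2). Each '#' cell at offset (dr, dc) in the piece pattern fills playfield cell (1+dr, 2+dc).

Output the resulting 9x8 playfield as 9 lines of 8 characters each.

Fill (1+0,2+0) = (1,2)
Fill (1+0,2+1) = (1,3)
Fill (1+1,2+0) = (2,2)
Fill (1+1,2+1) = (2,3)

Answer: ........
..##....
..##....
.#..#...
...#.#..
.#......
.....##.
#...#...
...##...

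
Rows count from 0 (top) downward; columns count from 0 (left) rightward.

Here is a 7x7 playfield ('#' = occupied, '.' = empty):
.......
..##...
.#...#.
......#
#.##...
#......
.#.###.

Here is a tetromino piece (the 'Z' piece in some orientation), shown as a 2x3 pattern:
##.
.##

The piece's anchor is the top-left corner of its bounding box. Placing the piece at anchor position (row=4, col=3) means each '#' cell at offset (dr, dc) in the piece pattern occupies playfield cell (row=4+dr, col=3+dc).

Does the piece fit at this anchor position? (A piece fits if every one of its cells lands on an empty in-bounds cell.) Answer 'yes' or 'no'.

Answer: no

Derivation:
Check each piece cell at anchor (4, 3):
  offset (0,0) -> (4,3): occupied ('#') -> FAIL
  offset (0,1) -> (4,4): empty -> OK
  offset (1,1) -> (5,4): empty -> OK
  offset (1,2) -> (5,5): empty -> OK
All cells valid: no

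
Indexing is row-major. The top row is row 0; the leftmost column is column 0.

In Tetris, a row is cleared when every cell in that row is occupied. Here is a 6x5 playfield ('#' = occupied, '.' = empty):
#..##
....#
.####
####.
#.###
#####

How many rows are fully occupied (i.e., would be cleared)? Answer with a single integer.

Answer: 1

Derivation:
Check each row:
  row 0: 2 empty cells -> not full
  row 1: 4 empty cells -> not full
  row 2: 1 empty cell -> not full
  row 3: 1 empty cell -> not full
  row 4: 1 empty cell -> not full
  row 5: 0 empty cells -> FULL (clear)
Total rows cleared: 1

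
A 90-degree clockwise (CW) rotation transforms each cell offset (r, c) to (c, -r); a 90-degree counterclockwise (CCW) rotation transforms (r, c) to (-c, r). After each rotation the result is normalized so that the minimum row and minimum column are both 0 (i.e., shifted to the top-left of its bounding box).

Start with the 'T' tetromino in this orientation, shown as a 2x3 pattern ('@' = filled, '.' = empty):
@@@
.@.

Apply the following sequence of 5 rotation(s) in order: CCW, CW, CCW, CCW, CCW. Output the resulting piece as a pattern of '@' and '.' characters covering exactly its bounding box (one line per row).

Answer: .@
@@
.@

Derivation:
Start:
@@@
.@.
After rotation 1 (CCW):
@.
@@
@.
After rotation 2 (CW):
@@@
.@.
After rotation 3 (CCW):
@.
@@
@.
After rotation 4 (CCW):
.@.
@@@
After rotation 5 (CCW):
.@
@@
.@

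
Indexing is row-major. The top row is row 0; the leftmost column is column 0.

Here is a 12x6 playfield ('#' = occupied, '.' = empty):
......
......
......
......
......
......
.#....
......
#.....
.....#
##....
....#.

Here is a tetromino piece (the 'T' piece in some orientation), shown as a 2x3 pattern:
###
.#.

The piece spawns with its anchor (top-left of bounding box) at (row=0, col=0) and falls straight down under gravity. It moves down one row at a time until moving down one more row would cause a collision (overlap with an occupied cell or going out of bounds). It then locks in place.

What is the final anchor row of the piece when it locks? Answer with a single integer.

Spawn at (row=0, col=0). Try each row:
  row 0: fits
  row 1: fits
  row 2: fits
  row 3: fits
  row 4: fits
  row 5: blocked -> lock at row 4

Answer: 4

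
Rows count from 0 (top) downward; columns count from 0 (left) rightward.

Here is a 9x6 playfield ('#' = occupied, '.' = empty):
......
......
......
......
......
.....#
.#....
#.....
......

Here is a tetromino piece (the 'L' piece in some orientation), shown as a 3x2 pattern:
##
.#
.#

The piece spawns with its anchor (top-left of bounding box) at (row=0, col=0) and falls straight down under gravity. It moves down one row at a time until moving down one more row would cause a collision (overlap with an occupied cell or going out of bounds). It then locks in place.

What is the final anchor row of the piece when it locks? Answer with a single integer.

Answer: 3

Derivation:
Spawn at (row=0, col=0). Try each row:
  row 0: fits
  row 1: fits
  row 2: fits
  row 3: fits
  row 4: blocked -> lock at row 3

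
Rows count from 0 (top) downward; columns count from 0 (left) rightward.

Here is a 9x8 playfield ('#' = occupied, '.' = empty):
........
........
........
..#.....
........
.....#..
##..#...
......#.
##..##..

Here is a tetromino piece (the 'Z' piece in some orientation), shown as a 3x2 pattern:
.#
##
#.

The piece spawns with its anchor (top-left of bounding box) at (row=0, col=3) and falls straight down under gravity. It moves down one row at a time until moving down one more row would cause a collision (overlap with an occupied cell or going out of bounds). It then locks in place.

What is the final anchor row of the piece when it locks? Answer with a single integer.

Spawn at (row=0, col=3). Try each row:
  row 0: fits
  row 1: fits
  row 2: fits
  row 3: fits
  row 4: fits
  row 5: blocked -> lock at row 4

Answer: 4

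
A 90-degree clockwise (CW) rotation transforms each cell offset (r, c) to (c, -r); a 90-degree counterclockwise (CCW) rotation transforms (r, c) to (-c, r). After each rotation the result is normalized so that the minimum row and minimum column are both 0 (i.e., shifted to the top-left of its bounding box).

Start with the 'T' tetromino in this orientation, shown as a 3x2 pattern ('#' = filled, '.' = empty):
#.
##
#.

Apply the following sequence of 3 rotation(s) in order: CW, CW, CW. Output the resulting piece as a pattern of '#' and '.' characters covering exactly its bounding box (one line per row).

Answer: .#.
###

Derivation:
Start:
#.
##
#.
After rotation 1 (CW):
###
.#.
After rotation 2 (CW):
.#
##
.#
After rotation 3 (CW):
.#.
###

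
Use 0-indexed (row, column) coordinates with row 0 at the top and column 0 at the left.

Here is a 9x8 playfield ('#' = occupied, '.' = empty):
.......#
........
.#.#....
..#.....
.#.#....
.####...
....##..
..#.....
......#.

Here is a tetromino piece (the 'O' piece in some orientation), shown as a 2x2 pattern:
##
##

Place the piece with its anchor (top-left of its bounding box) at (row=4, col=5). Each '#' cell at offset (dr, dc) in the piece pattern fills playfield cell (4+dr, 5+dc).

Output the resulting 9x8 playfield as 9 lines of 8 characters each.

Answer: .......#
........
.#.#....
..#.....
.#.#.##.
.######.
....##..
..#.....
......#.

Derivation:
Fill (4+0,5+0) = (4,5)
Fill (4+0,5+1) = (4,6)
Fill (4+1,5+0) = (5,5)
Fill (4+1,5+1) = (5,6)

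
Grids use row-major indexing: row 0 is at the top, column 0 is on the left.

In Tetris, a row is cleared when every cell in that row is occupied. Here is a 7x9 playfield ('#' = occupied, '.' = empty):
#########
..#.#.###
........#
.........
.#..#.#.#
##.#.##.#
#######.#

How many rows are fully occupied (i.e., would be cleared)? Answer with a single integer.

Check each row:
  row 0: 0 empty cells -> FULL (clear)
  row 1: 4 empty cells -> not full
  row 2: 8 empty cells -> not full
  row 3: 9 empty cells -> not full
  row 4: 5 empty cells -> not full
  row 5: 3 empty cells -> not full
  row 6: 1 empty cell -> not full
Total rows cleared: 1

Answer: 1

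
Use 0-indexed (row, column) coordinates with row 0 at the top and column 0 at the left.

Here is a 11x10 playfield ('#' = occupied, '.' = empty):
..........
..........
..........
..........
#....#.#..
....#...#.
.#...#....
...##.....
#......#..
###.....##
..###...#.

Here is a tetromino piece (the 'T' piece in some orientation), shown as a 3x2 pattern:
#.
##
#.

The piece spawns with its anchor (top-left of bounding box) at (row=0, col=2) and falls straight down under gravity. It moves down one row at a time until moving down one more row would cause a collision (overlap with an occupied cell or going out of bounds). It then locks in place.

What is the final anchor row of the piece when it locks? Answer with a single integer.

Spawn at (row=0, col=2). Try each row:
  row 0: fits
  row 1: fits
  row 2: fits
  row 3: fits
  row 4: fits
  row 5: fits
  row 6: blocked -> lock at row 5

Answer: 5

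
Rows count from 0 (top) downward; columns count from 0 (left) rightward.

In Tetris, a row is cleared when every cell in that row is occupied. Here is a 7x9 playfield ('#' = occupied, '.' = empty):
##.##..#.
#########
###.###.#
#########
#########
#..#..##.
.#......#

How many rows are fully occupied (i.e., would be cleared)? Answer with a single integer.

Check each row:
  row 0: 4 empty cells -> not full
  row 1: 0 empty cells -> FULL (clear)
  row 2: 2 empty cells -> not full
  row 3: 0 empty cells -> FULL (clear)
  row 4: 0 empty cells -> FULL (clear)
  row 5: 5 empty cells -> not full
  row 6: 7 empty cells -> not full
Total rows cleared: 3

Answer: 3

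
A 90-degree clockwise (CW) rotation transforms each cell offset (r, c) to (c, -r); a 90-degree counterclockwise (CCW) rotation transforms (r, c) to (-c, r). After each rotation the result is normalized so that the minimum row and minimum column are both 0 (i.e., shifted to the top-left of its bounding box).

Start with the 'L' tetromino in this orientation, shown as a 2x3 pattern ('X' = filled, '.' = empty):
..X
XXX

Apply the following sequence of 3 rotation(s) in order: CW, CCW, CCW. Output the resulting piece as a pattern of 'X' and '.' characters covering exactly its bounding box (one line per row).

Answer: XX
.X
.X

Derivation:
Start:
..X
XXX
After rotation 1 (CW):
X.
X.
XX
After rotation 2 (CCW):
..X
XXX
After rotation 3 (CCW):
XX
.X
.X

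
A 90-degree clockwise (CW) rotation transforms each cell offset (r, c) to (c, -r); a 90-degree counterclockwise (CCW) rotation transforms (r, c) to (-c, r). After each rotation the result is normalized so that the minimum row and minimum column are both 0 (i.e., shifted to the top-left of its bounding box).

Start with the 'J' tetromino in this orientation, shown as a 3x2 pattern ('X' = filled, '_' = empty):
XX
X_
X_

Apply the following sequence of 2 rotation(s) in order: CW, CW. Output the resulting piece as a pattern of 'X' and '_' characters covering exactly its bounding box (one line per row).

Start:
XX
X_
X_
After rotation 1 (CW):
XXX
__X
After rotation 2 (CW):
_X
_X
XX

Answer: _X
_X
XX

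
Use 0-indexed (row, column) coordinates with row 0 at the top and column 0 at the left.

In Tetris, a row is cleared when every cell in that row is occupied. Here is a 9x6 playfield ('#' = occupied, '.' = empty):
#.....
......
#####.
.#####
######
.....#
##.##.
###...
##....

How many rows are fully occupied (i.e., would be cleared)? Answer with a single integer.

Answer: 1

Derivation:
Check each row:
  row 0: 5 empty cells -> not full
  row 1: 6 empty cells -> not full
  row 2: 1 empty cell -> not full
  row 3: 1 empty cell -> not full
  row 4: 0 empty cells -> FULL (clear)
  row 5: 5 empty cells -> not full
  row 6: 2 empty cells -> not full
  row 7: 3 empty cells -> not full
  row 8: 4 empty cells -> not full
Total rows cleared: 1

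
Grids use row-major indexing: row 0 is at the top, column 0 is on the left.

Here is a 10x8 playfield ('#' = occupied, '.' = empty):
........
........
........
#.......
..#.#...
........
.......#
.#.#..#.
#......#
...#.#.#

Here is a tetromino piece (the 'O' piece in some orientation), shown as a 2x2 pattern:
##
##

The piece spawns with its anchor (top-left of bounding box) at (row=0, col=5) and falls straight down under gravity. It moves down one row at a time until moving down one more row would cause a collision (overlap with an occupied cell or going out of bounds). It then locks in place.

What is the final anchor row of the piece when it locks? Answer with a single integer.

Answer: 5

Derivation:
Spawn at (row=0, col=5). Try each row:
  row 0: fits
  row 1: fits
  row 2: fits
  row 3: fits
  row 4: fits
  row 5: fits
  row 6: blocked -> lock at row 5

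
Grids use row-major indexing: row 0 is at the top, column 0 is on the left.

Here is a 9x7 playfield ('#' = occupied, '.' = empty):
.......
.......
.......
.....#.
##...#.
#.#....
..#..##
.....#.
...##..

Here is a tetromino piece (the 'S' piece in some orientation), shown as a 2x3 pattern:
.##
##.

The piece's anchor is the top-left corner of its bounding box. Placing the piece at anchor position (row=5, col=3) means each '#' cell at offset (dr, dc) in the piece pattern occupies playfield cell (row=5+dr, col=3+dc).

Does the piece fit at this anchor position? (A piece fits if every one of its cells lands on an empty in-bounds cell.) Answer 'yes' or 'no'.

Answer: yes

Derivation:
Check each piece cell at anchor (5, 3):
  offset (0,1) -> (5,4): empty -> OK
  offset (0,2) -> (5,5): empty -> OK
  offset (1,0) -> (6,3): empty -> OK
  offset (1,1) -> (6,4): empty -> OK
All cells valid: yes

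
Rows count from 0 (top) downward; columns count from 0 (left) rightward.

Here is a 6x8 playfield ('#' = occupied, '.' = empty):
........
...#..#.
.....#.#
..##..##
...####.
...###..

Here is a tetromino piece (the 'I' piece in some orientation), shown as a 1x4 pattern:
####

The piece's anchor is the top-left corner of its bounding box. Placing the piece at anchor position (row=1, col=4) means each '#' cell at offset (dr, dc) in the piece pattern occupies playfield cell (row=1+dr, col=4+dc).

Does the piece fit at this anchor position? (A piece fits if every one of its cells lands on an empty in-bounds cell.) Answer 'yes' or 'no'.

Check each piece cell at anchor (1, 4):
  offset (0,0) -> (1,4): empty -> OK
  offset (0,1) -> (1,5): empty -> OK
  offset (0,2) -> (1,6): occupied ('#') -> FAIL
  offset (0,3) -> (1,7): empty -> OK
All cells valid: no

Answer: no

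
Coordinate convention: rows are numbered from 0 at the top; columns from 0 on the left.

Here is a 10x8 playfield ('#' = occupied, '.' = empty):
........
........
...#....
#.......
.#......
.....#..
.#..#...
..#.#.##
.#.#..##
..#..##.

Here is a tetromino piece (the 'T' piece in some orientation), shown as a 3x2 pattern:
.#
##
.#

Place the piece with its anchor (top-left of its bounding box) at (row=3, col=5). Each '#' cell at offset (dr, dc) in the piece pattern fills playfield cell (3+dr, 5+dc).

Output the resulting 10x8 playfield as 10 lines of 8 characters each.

Fill (3+0,5+1) = (3,6)
Fill (3+1,5+0) = (4,5)
Fill (3+1,5+1) = (4,6)
Fill (3+2,5+1) = (5,6)

Answer: ........
........
...#....
#.....#.
.#...##.
.....##.
.#..#...
..#.#.##
.#.#..##
..#..##.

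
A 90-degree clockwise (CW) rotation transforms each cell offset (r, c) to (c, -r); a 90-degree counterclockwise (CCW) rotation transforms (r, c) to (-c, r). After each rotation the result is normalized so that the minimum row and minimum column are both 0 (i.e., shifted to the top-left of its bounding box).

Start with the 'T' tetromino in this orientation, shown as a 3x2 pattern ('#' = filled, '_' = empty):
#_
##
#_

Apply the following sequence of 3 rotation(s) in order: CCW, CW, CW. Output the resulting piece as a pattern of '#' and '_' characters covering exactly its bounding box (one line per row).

Answer: ###
_#_

Derivation:
Start:
#_
##
#_
After rotation 1 (CCW):
_#_
###
After rotation 2 (CW):
#_
##
#_
After rotation 3 (CW):
###
_#_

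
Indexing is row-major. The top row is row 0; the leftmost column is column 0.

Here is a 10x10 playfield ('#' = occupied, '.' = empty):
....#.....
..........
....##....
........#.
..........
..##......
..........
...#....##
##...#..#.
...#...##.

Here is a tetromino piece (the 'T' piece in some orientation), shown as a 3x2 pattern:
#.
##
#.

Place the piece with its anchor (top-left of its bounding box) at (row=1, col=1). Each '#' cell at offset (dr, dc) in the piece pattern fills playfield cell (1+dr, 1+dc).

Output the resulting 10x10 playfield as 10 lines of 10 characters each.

Fill (1+0,1+0) = (1,1)
Fill (1+1,1+0) = (2,1)
Fill (1+1,1+1) = (2,2)
Fill (1+2,1+0) = (3,1)

Answer: ....#.....
.#........
.##.##....
.#......#.
..........
..##......
..........
...#....##
##...#..#.
...#...##.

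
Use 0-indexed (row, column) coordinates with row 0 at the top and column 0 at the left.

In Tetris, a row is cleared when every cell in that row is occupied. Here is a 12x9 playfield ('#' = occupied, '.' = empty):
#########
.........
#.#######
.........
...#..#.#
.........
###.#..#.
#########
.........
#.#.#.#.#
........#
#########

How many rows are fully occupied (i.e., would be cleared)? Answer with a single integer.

Answer: 3

Derivation:
Check each row:
  row 0: 0 empty cells -> FULL (clear)
  row 1: 9 empty cells -> not full
  row 2: 1 empty cell -> not full
  row 3: 9 empty cells -> not full
  row 4: 6 empty cells -> not full
  row 5: 9 empty cells -> not full
  row 6: 4 empty cells -> not full
  row 7: 0 empty cells -> FULL (clear)
  row 8: 9 empty cells -> not full
  row 9: 4 empty cells -> not full
  row 10: 8 empty cells -> not full
  row 11: 0 empty cells -> FULL (clear)
Total rows cleared: 3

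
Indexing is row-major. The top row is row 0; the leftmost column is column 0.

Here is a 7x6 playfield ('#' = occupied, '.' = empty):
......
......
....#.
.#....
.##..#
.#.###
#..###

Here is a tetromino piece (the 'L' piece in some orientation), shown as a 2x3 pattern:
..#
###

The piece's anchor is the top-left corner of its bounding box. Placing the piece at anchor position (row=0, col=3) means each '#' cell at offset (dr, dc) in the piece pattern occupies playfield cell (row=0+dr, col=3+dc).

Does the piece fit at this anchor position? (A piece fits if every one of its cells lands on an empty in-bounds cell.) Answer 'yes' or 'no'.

Check each piece cell at anchor (0, 3):
  offset (0,2) -> (0,5): empty -> OK
  offset (1,0) -> (1,3): empty -> OK
  offset (1,1) -> (1,4): empty -> OK
  offset (1,2) -> (1,5): empty -> OK
All cells valid: yes

Answer: yes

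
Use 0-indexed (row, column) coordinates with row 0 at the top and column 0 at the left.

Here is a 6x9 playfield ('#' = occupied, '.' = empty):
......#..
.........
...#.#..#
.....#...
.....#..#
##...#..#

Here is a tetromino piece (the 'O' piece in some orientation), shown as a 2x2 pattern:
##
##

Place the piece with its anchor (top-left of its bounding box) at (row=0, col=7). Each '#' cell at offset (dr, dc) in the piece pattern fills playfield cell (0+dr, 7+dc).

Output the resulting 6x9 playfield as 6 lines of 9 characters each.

Answer: ......###
.......##
...#.#..#
.....#...
.....#..#
##...#..#

Derivation:
Fill (0+0,7+0) = (0,7)
Fill (0+0,7+1) = (0,8)
Fill (0+1,7+0) = (1,7)
Fill (0+1,7+1) = (1,8)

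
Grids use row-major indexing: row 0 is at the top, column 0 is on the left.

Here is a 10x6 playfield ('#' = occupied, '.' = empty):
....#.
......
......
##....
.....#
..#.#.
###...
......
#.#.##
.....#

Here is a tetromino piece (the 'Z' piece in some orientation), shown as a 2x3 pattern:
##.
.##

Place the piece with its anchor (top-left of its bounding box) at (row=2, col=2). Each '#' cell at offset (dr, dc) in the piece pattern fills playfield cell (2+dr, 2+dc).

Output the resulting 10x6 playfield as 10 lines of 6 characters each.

Answer: ....#.
......
..##..
##.##.
.....#
..#.#.
###...
......
#.#.##
.....#

Derivation:
Fill (2+0,2+0) = (2,2)
Fill (2+0,2+1) = (2,3)
Fill (2+1,2+1) = (3,3)
Fill (2+1,2+2) = (3,4)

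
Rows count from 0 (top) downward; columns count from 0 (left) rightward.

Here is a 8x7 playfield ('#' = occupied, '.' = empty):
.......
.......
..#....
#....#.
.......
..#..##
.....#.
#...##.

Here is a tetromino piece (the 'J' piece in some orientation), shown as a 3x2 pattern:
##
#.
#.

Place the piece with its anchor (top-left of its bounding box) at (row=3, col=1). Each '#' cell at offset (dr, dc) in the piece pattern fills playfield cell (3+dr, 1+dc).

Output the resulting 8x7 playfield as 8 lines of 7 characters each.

Fill (3+0,1+0) = (3,1)
Fill (3+0,1+1) = (3,2)
Fill (3+1,1+0) = (4,1)
Fill (3+2,1+0) = (5,1)

Answer: .......
.......
..#....
###..#.
.#.....
.##..##
.....#.
#...##.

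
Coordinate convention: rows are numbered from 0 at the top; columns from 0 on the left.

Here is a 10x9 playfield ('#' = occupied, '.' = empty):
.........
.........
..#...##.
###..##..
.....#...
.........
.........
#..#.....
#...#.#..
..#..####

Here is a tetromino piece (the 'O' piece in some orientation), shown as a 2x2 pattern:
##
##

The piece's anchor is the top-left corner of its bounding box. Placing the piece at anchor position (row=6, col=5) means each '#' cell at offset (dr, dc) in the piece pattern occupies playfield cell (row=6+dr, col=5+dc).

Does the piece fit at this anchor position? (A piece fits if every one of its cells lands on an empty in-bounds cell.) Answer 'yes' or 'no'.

Check each piece cell at anchor (6, 5):
  offset (0,0) -> (6,5): empty -> OK
  offset (0,1) -> (6,6): empty -> OK
  offset (1,0) -> (7,5): empty -> OK
  offset (1,1) -> (7,6): empty -> OK
All cells valid: yes

Answer: yes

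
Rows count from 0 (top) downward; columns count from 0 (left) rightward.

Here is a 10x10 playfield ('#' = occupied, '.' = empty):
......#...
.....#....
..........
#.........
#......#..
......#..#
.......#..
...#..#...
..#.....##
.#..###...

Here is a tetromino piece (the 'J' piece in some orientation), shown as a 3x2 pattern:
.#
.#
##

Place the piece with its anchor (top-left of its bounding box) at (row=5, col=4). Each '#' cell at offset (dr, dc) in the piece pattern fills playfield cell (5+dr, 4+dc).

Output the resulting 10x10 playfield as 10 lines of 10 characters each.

Answer: ......#...
.....#....
..........
#.........
#......#..
.....##..#
.....#.#..
...####...
..#.....##
.#..###...

Derivation:
Fill (5+0,4+1) = (5,5)
Fill (5+1,4+1) = (6,5)
Fill (5+2,4+0) = (7,4)
Fill (5+2,4+1) = (7,5)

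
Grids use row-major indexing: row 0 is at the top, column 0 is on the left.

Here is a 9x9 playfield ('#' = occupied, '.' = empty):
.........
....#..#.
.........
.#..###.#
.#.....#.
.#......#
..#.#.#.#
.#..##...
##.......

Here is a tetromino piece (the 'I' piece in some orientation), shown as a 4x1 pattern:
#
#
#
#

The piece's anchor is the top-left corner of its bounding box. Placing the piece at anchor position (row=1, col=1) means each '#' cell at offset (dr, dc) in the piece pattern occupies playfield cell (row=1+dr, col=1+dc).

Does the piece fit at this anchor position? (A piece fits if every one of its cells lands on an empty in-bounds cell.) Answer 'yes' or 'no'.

Answer: no

Derivation:
Check each piece cell at anchor (1, 1):
  offset (0,0) -> (1,1): empty -> OK
  offset (1,0) -> (2,1): empty -> OK
  offset (2,0) -> (3,1): occupied ('#') -> FAIL
  offset (3,0) -> (4,1): occupied ('#') -> FAIL
All cells valid: no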